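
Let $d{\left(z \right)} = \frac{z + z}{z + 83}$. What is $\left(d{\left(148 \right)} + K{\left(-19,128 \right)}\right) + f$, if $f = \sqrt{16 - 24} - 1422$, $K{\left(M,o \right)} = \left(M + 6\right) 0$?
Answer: $- \frac{328186}{231} + 2 i \sqrt{2} \approx -1420.7 + 2.8284 i$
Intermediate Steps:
$d{\left(z \right)} = \frac{2 z}{83 + z}$
$K{\left(M,o \right)} = 0$ ($K{\left(M,o \right)} = \left(6 + M\right) 0 = 0$)
$f = -1422 + 2 i \sqrt{2}$ ($f = \sqrt{-8} - 1422 = 2 i \sqrt{2} - 1422 = -1422 + 2 i \sqrt{2} \approx -1422.0 + 2.8284 i$)
$\left(d{\left(148 \right)} + K{\left(-19,128 \right)}\right) + f = \left(2 \cdot 148 \frac{1}{83 + 148} + 0\right) - \left(1422 - 2 i \sqrt{2}\right) = \left(2 \cdot 148 \cdot \frac{1}{231} + 0\right) - \left(1422 - 2 i \sqrt{2}\right) = \left(\frac{296}{231} + 0\right) - \left(1422 - 2 i \sqrt{2}\right) = \frac{296}{231} - \left(1422 - 2 i \sqrt{2}\right) = - \frac{328186}{231} + 2 i \sqrt{2}$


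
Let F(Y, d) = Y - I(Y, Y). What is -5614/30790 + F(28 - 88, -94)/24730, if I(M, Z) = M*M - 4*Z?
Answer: -12945761/38071835 ≈ -0.34003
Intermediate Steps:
I(M, Z) = M² - 4*Z
F(Y, d) = -Y² + 5*Y (F(Y, d) = Y - (Y² - 4*Y) = Y + (-Y² + 4*Y) = -Y² + 5*Y)
-5614/30790 + F(28 - 88, -94)/24730 = -5614/30790 + ((28 - 88)*(5 - (28 - 88)))/24730 = -5614*1/30790 - 60*(5 - 1*(-60))*(1/24730) = -2807/15395 - 60*(5 + 60)*(1/24730) = -2807/15395 - 60*65*(1/24730) = -2807/15395 - 3900*1/24730 = -2807/15395 - 390/2473 = -12945761/38071835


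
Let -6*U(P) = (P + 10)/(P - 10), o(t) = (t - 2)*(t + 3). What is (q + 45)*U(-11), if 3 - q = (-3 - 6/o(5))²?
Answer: -599/2016 ≈ -0.29712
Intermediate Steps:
o(t) = (-2 + t)*(3 + t)
U(P) = -(10 + P)/(6*(-10 + P)) (U(P) = -(P + 10)/(6*(P - 10)) = -(10 + P)/(6*(-10 + P)))
q = -121/16 (q = 3 - (-3 - 6/(-6 + 5 + 5²))² = 3 - (-3 - 6/(-6 + 5 + 25))² = 3 - (-3 - 6/24)² = 3 - (-3 - 6*1/24)² = 3 - (-3 - ¼)² = 3 - (-13/4)² = 3 - 1*169/16 = 3 - 169/16 = -121/16 ≈ -7.5625)
(q + 45)*U(-11) = (-121/16 + 45)*((-10 - 1*(-11))/(6*(-10 - 11))) = 599*((⅙)*(-10 + 11)/(-21))/16 = 599*((⅙)*(-1/21)*1)/16 = (599/16)*(-1/126) = -599/2016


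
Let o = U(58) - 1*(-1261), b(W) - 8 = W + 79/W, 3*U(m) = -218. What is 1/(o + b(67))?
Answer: 201/254167 ≈ 0.00079082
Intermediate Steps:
U(m) = -218/3 (U(m) = (⅓)*(-218) = -218/3)
b(W) = 8 + W + 79/W (b(W) = 8 + (W + 79/W) = 8 + W + 79/W)
o = 3565/3 (o = -218/3 - 1*(-1261) = -218/3 + 1261 = 3565/3 ≈ 1188.3)
1/(o + b(67)) = 1/(3565/3 + (8 + 67 + 79/67)) = 1/(3565/3 + 5104/67) = 1/(254167/201) = 201/254167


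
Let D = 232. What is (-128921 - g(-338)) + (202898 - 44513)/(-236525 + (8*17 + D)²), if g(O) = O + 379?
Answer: -13038345547/101101 ≈ -1.2896e+5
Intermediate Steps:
g(O) = 379 + O
(-128921 - g(-338)) + (202898 - 44513)/(-236525 + (8*17 + D)²) = (-128921 - (379 - 338)) + (202898 - 44513)/(-236525 + (8*17 + 232)²) = (-128921 - 1*41) + 158385/(-236525 + (136 + 232)²) = (-128921 - 41) + 158385/(-236525 + 368²) = -128962 + 158385/(-236525 + 135424) = -128962 + 158385/(-101101) = -128962 + 158385*(-1/101101) = -128962 - 158385/101101 = -13038345547/101101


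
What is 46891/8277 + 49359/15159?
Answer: 388264/43521 ≈ 8.9213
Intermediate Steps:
46891/8277 + 49359/15159 = 46891*(1/8277) + 49359*(1/15159) = 46891/8277 + 16453/5053 = 388264/43521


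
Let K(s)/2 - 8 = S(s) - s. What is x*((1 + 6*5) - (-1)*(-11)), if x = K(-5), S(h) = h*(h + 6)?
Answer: 320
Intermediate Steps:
S(h) = h*(6 + h)
K(s) = 16 - 2*s + 2*s*(6 + s) (K(s) = 16 + 2*(s*(6 + s) - s) = 16 + 2*(-s + s*(6 + s)) = 16 + (-2*s + 2*s*(6 + s)) = 16 - 2*s + 2*s*(6 + s))
x = 16 (x = 16 - 2*(-5) + 2*(-5)*(6 - 5) = 16 + 10 + 2*(-5)*1 = 16 + 10 - 10 = 16)
x*((1 + 6*5) - (-1)*(-11)) = 16*((1 + 6*5) - (-1)*(-11)) = 16*((1 + 30) - 1*11) = 16*(31 - 11) = 16*20 = 320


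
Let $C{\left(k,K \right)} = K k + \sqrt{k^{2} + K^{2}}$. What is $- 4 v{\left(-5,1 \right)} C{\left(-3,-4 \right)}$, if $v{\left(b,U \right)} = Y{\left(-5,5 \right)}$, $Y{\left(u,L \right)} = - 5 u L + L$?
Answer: $-8840$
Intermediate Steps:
$Y{\left(u,L \right)} = L - 5 L u$ ($Y{\left(u,L \right)} = - 5 L u + L = L - 5 L u$)
$v{\left(b,U \right)} = 130$ ($v{\left(b,U \right)} = 5 \left(1 - -25\right) = 5 \left(1 + 25\right) = 5 \cdot 26 = 130$)
$C{\left(k,K \right)} = \sqrt{K^{2} + k^{2}} + K k$ ($C{\left(k,K \right)} = K k + \sqrt{K^{2} + k^{2}} = \sqrt{K^{2} + k^{2}} + K k$)
$- 4 v{\left(-5,1 \right)} C{\left(-3,-4 \right)} = \left(-4\right) 130 \left(\sqrt{\left(-4\right)^{2} + \left(-3\right)^{2}} - -12\right) = - 520 \left(\sqrt{16 + 9} + 12\right) = - 520 \left(\sqrt{25} + 12\right) = - 520 \left(5 + 12\right) = \left(-520\right) 17 = -8840$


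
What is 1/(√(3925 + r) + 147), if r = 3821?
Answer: 49/4621 - √7746/13863 ≈ 0.0042551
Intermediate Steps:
1/(√(3925 + r) + 147) = 1/(√(3925 + 3821) + 147) = 1/(√7746 + 147) = 1/(147 + √7746)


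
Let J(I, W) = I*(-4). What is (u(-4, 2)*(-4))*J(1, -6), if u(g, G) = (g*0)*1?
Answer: 0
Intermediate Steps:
u(g, G) = 0 (u(g, G) = 0*1 = 0)
J(I, W) = -4*I
(u(-4, 2)*(-4))*J(1, -6) = (0*(-4))*(-4*1) = 0*(-4) = 0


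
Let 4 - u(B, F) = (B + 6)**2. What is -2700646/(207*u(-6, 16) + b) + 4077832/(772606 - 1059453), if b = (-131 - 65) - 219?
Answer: -70577849798/10769801 ≈ -6553.3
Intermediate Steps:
b = -415 (b = -196 - 219 = -415)
u(B, F) = 4 - (6 + B)**2 (u(B, F) = 4 - (B + 6)**2 = 4 - (6 + B)**2)
-2700646/(207*u(-6, 16) + b) + 4077832/(772606 - 1059453) = -2700646/(207*(4 - (6 - 6)**2) - 415) + 4077832/(772606 - 1059453) = -2700646/(207*(4 - 1*0**2) - 415) + 4077832/(-286847) = -2700646/(207*(4 - 1*0) - 415) + 4077832*(-1/286847) = -2700646/(207*(4 + 0) - 415) - 370712/26077 = -2700646/(207*4 - 415) - 370712/26077 = -2700646/(828 - 415) - 370712/26077 = -2700646/413 - 370712/26077 = -70577849798/10769801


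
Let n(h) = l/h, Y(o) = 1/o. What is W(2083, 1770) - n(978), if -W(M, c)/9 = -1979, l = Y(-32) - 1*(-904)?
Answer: 557384129/31296 ≈ 17810.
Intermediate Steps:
l = 28927/32 (l = 1/(-32) - 1*(-904) = -1/32 + 904 = 28927/32 ≈ 903.97)
W(M, c) = 17811 (W(M, c) = -9*(-1979) = 17811)
n(h) = 28927/(32*h)
W(2083, 1770) - n(978) = 17811 - 28927/(32*978) = 17811 - 1*28927/31296 = 17811 - 28927/31296 = 557384129/31296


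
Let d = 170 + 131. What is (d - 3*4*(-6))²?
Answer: 139129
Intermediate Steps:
d = 301
(d - 3*4*(-6))² = (301 - 3*4*(-6))² = (301 - 12*(-6))² = (301 + 72)² = 373² = 139129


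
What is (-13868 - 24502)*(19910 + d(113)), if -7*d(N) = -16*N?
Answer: -5416999860/7 ≈ -7.7386e+8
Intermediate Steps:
d(N) = 16*N/7 (d(N) = -(-16)*N/7 = 16*N/7)
(-13868 - 24502)*(19910 + d(113)) = (-13868 - 24502)*(19910 + (16/7)*113) = -38370*(19910 + 1808/7) = -38370*141178/7 = -5416999860/7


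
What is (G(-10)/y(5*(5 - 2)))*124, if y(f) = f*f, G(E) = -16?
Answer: -1984/225 ≈ -8.8178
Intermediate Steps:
y(f) = f**2
(G(-10)/y(5*(5 - 2)))*124 = -16*1/(25*(5 - 2)**2)*124 = -16/((5*3)**2)*124 = -16/(15**2)*124 = -16/225*124 = -1984/225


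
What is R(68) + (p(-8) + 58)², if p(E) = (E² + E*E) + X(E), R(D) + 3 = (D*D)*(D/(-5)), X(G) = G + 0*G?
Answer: -156027/5 ≈ -31205.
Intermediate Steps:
X(G) = G (X(G) = G + 0 = G)
R(D) = -3 - D³/5 (R(D) = -3 + (D*D)*(D/(-5)) = -3 + D²*(D*(-⅕)) = -3 + D²*(-D/5) = -3 - D³/5)
p(E) = E + 2*E² (p(E) = (E² + E*E) + E = (E² + E²) + E = 2*E² + E = E + 2*E²)
R(68) + (p(-8) + 58)² = (-3 - ⅕*68³) + (-8*(1 + 2*(-8)) + 58)² = (-3 - ⅕*314432) + (-8*(1 - 16) + 58)² = (-3 - 314432/5) + (-8*(-15) + 58)² = -314447/5 + (120 + 58)² = -314447/5 + 178² = -314447/5 + 31684 = -156027/5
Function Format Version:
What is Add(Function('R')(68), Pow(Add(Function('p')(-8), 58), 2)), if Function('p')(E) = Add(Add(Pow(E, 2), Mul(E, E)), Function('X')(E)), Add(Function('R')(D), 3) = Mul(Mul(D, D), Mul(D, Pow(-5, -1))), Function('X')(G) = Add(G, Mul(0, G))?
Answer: Rational(-156027, 5) ≈ -31205.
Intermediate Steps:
Function('X')(G) = G (Function('X')(G) = Add(G, 0) = G)
Function('R')(D) = Add(-3, Mul(Rational(-1, 5), Pow(D, 3))) (Function('R')(D) = Add(-3, Mul(Mul(D, D), Mul(D, Pow(-5, -1)))) = Add(-3, Mul(Pow(D, 2), Mul(D, Rational(-1, 5)))) = Add(-3, Mul(Pow(D, 2), Mul(Rational(-1, 5), D))) = Add(-3, Mul(Rational(-1, 5), Pow(D, 3))))
Function('p')(E) = Add(E, Mul(2, Pow(E, 2))) (Function('p')(E) = Add(Add(Pow(E, 2), Mul(E, E)), E) = Add(Add(Pow(E, 2), Pow(E, 2)), E) = Add(Mul(2, Pow(E, 2)), E) = Add(E, Mul(2, Pow(E, 2))))
Add(Function('R')(68), Pow(Add(Function('p')(-8), 58), 2)) = Add(Add(-3, Mul(Rational(-1, 5), Pow(68, 3))), Pow(Add(Mul(-8, Add(1, Mul(2, -8))), 58), 2)) = Add(Add(-3, Mul(Rational(-1, 5), 314432)), Pow(Add(Mul(-8, Add(1, -16)), 58), 2)) = Add(Add(-3, Rational(-314432, 5)), Pow(Add(Mul(-8, -15), 58), 2)) = Add(Rational(-314447, 5), Pow(Add(120, 58), 2)) = Add(Rational(-314447, 5), Pow(178, 2)) = Add(Rational(-314447, 5), 31684) = Rational(-156027, 5)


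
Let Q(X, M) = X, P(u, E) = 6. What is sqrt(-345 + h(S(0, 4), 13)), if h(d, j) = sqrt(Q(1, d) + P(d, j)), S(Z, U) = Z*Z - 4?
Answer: sqrt(-345 + sqrt(7)) ≈ 18.503*I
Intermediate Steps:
S(Z, U) = -4 + Z**2 (S(Z, U) = Z**2 - 4 = -4 + Z**2)
h(d, j) = sqrt(7) (h(d, j) = sqrt(1 + 6) = sqrt(7))
sqrt(-345 + h(S(0, 4), 13)) = sqrt(-345 + sqrt(7))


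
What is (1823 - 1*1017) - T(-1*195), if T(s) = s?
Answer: 1001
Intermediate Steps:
(1823 - 1*1017) - T(-1*195) = (1823 - 1*1017) - (-1)*195 = (1823 - 1017) - 1*(-195) = 806 + 195 = 1001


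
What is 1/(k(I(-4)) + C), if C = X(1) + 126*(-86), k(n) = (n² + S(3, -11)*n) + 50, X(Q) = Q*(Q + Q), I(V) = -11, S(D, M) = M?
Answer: -1/10542 ≈ -9.4859e-5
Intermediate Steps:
X(Q) = 2*Q² (X(Q) = Q*(2*Q) = 2*Q²)
k(n) = 50 + n² - 11*n (k(n) = (n² - 11*n) + 50 = 50 + n² - 11*n)
C = -10834 (C = 2*1² + 126*(-86) = 2*1 - 10836 = 2 - 10836 = -10834)
1/(k(I(-4)) + C) = 1/((50 + (-11)² - 11*(-11)) - 10834) = 1/((50 + 121 + 121) - 10834) = 1/(292 - 10834) = 1/(-10542) = -1/10542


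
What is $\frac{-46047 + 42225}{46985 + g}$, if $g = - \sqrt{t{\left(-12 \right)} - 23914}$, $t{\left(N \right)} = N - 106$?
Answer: $- \frac{59858890}{735871419} - \frac{5096 i \sqrt{1502}}{735871419} \approx -0.081344 - 0.00026839 i$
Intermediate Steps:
$t{\left(N \right)} = -106 + N$
$g = - 4 i \sqrt{1502}$ ($g = - \sqrt{\left(-106 - 12\right) - 23914} = - \sqrt{-118 - 23914} = - \sqrt{-24032} = - 4 i \sqrt{1502} \approx - 155.02 i$)
$\frac{-46047 + 42225}{46985 + g} = \frac{-46047 + 42225}{46985 - 4 i \sqrt{1502}} = - \frac{3822}{46985 - 4 i \sqrt{1502}}$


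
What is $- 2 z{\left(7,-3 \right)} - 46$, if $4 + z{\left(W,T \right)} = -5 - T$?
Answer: $-34$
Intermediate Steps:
$z{\left(W,T \right)} = -9 - T$ ($z{\left(W,T \right)} = -4 - \left(5 + T\right) = -9 - T$)
$- 2 z{\left(7,-3 \right)} - 46 = - 2 \left(-9 - -3\right) - 46 = - 2 \left(-9 + 3\right) - 46 = \left(-2\right) \left(-6\right) - 46 = 12 - 46 = -34$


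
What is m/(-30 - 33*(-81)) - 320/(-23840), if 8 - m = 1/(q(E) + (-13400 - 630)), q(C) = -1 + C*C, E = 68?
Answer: 60938695/3704542449 ≈ 0.016450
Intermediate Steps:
q(C) = -1 + C²
m = 75257/9407 (m = 8 - 1/((-1 + 68²) + (-13400 - 630)) = 8 - 1/((-1 + 4624) - 14030) = 8 - 1/(4623 - 14030) = 8 - 1/(-9407) = 8 - 1*(-1/9407) = 8 + 1/9407 = 75257/9407 ≈ 8.0001)
m/(-30 - 33*(-81)) - 320/(-23840) = 75257/(9407*(-30 - 33*(-81))) - 320/(-23840) = 75257/(9407*(-30 + 2673)) - 320*(-1/23840) = (75257/9407)/2643 + 2/149 = (75257/9407)*(1/2643) + 2/149 = 75257/24862701 + 2/149 = 60938695/3704542449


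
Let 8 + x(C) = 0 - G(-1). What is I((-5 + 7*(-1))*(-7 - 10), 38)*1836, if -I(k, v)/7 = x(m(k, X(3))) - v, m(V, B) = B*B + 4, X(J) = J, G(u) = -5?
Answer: 526932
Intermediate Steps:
m(V, B) = 4 + B**2 (m(V, B) = B**2 + 4 = 4 + B**2)
x(C) = -3 (x(C) = -8 + (0 - 1*(-5)) = -8 + (0 + 5) = -8 + 5 = -3)
I(k, v) = 21 + 7*v (I(k, v) = -7*(-3 - v) = 21 + 7*v)
I((-5 + 7*(-1))*(-7 - 10), 38)*1836 = (21 + 7*38)*1836 = (21 + 266)*1836 = 287*1836 = 526932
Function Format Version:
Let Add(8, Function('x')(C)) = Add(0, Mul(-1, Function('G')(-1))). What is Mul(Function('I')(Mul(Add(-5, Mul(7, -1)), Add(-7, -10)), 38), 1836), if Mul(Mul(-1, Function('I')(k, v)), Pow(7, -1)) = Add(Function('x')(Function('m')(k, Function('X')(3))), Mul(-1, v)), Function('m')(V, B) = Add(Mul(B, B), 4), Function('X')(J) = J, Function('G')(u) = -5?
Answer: 526932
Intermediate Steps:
Function('m')(V, B) = Add(4, Pow(B, 2)) (Function('m')(V, B) = Add(Pow(B, 2), 4) = Add(4, Pow(B, 2)))
Function('x')(C) = -3 (Function('x')(C) = Add(-8, Add(0, Mul(-1, -5))) = Add(-8, Add(0, 5)) = Add(-8, 5) = -3)
Function('I')(k, v) = Add(21, Mul(7, v)) (Function('I')(k, v) = Mul(-7, Add(-3, Mul(-1, v))) = Add(21, Mul(7, v)))
Mul(Function('I')(Mul(Add(-5, Mul(7, -1)), Add(-7, -10)), 38), 1836) = Mul(Add(21, Mul(7, 38)), 1836) = Mul(Add(21, 266), 1836) = Mul(287, 1836) = 526932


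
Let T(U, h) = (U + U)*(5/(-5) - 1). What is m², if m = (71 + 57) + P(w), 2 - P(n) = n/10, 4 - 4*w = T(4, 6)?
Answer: 67081/4 ≈ 16770.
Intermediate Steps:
T(U, h) = -4*U (T(U, h) = (2*U)*(5*(-⅕) - 1) = (2*U)*(-1 - 1) = (2*U)*(-2) = -4*U)
w = 5 (w = 1 - (-1)*4 = 1 - ¼*(-16) = 1 + 4 = 5)
P(n) = 2 - n/10
m = 259/2 (m = (71 + 57) + (2 - ⅒*5) = 128 + (2 - ½) = 128 + 3/2 = 259/2 ≈ 129.50)
m² = (259/2)² = 67081/4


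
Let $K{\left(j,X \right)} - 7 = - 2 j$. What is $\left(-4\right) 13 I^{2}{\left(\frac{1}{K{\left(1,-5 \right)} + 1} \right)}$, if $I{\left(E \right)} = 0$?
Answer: $0$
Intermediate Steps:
$K{\left(j,X \right)} = 7 - 2 j$
$\left(-4\right) 13 I^{2}{\left(\frac{1}{K{\left(1,-5 \right)} + 1} \right)} = \left(-4\right) 13 \cdot 0^{2} = \left(-52\right) 0 = 0$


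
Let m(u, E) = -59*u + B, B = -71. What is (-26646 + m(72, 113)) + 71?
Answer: -30894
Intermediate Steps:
m(u, E) = -71 - 59*u (m(u, E) = -59*u - 71 = -71 - 59*u)
(-26646 + m(72, 113)) + 71 = (-26646 + (-71 - 59*72)) + 71 = (-26646 + (-71 - 4248)) + 71 = (-26646 - 4319) + 71 = -30965 + 71 = -30894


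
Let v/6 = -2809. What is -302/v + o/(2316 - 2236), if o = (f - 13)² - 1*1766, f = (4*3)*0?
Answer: -13445839/674160 ≈ -19.945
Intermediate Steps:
v = -16854 (v = 6*(-2809) = -16854)
f = 0 (f = 12*0 = 0)
o = -1597 (o = (0 - 13)² - 1*1766 = (-13)² - 1766 = 169 - 1766 = -1597)
-302/v + o/(2316 - 2236) = -302/(-16854) - 1597/(2316 - 2236) = -302*(-1/16854) - 1597/80 = 151/8427 - 1597*1/80 = 151/8427 - 1597/80 = -13445839/674160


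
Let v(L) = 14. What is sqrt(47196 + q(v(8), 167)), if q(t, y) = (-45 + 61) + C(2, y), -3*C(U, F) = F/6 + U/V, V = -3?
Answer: sqrt(1699306)/6 ≈ 217.26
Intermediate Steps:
C(U, F) = -F/18 + U/9 (C(U, F) = -(F/6 + U/(-3))/3 = -(F*(1/6) + U*(-1/3))/3 = -(F/6 - U/3)/3 = -(-U/3 + F/6)/3 = -F/18 + U/9)
q(t, y) = 146/9 - y/18 (q(t, y) = (-45 + 61) + (-y/18 + (1/9)*2) = 16 + (-y/18 + 2/9) = 16 + (2/9 - y/18) = 146/9 - y/18)
sqrt(47196 + q(v(8), 167)) = sqrt(47196 + (146/9 - 1/18*167)) = sqrt(47196 + (146/9 - 167/18)) = sqrt(47196 + 125/18) = sqrt(849653/18) = sqrt(1699306)/6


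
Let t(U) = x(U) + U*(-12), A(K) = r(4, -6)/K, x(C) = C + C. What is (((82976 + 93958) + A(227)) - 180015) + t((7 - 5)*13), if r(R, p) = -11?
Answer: -758418/227 ≈ -3341.0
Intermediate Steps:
x(C) = 2*C
A(K) = -11/K
t(U) = -10*U (t(U) = 2*U + U*(-12) = 2*U - 12*U = -10*U)
(((82976 + 93958) + A(227)) - 180015) + t((7 - 5)*13) = (((82976 + 93958) - 11/227) - 180015) - 10*(7 - 5)*13 = ((176934 - 11*1/227) - 180015) - 20*13 = ((176934 - 11/227) - 180015) - 10*26 = (40164007/227 - 180015) - 260 = -699398/227 - 260 = -758418/227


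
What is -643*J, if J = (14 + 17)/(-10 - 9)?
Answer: 19933/19 ≈ 1049.1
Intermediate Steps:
J = -31/19 (J = 31/(-19) = 31*(-1/19) = -31/19 ≈ -1.6316)
-643*J = -643*(-31/19) = 19933/19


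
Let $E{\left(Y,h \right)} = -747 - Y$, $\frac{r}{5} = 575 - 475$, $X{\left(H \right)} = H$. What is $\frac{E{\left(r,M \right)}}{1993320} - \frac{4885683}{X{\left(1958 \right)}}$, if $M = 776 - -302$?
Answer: $- \frac{442669639963}{177405480} \approx -2495.2$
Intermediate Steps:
$M = 1078$ ($M = 776 + 302 = 1078$)
$r = 500$ ($r = 5 \left(575 - 475\right) = 5 \cdot 100 = 500$)
$\frac{E{\left(r,M \right)}}{1993320} - \frac{4885683}{X{\left(1958 \right)}} = \frac{-747 - 500}{1993320} - \frac{4885683}{1958} = \left(-747 - 500\right) \frac{1}{1993320} - \frac{444153}{178} = \left(-1247\right) \frac{1}{1993320} - \frac{444153}{178} = - \frac{1247}{1993320} - \frac{444153}{178} = - \frac{442669639963}{177405480}$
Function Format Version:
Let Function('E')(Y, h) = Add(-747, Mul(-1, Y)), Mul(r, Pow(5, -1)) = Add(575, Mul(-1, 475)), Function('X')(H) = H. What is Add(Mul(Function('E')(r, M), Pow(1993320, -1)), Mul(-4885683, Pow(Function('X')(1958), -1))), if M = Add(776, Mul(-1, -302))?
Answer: Rational(-442669639963, 177405480) ≈ -2495.2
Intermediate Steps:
M = 1078 (M = Add(776, 302) = 1078)
r = 500 (r = Mul(5, Add(575, Mul(-1, 475))) = Mul(5, Add(575, -475)) = Mul(5, 100) = 500)
Add(Mul(Function('E')(r, M), Pow(1993320, -1)), Mul(-4885683, Pow(Function('X')(1958), -1))) = Add(Mul(Add(-747, Mul(-1, 500)), Pow(1993320, -1)), Mul(-4885683, Pow(1958, -1))) = Add(Mul(Add(-747, -500), Rational(1, 1993320)), Mul(-4885683, Rational(1, 1958))) = Add(Mul(-1247, Rational(1, 1993320)), Rational(-444153, 178)) = Add(Rational(-1247, 1993320), Rational(-444153, 178)) = Rational(-442669639963, 177405480)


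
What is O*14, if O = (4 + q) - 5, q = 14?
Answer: 182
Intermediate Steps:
O = 13 (O = (4 + 14) - 5 = 18 - 5 = 13)
O*14 = 13*14 = 182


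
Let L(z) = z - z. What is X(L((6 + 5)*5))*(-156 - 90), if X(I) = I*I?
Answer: 0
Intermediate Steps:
L(z) = 0
X(I) = I²
X(L((6 + 5)*5))*(-156 - 90) = 0²*(-156 - 90) = 0*(-246) = 0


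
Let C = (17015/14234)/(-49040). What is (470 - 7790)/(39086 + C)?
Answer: -340641255680/1818894004263 ≈ -0.18728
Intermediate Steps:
C = -3403/139607072 (C = (17015*(1/14234))*(-1/49040) = (17015/14234)*(-1/49040) = -3403/139607072 ≈ -2.4376e-5)
(470 - 7790)/(39086 + C) = (470 - 7790)/(39086 - 3403/139607072) = -7320/5456682012789/139607072 = -7320*139607072/5456682012789 = -340641255680/1818894004263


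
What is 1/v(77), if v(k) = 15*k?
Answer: 1/1155 ≈ 0.00086580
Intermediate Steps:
1/v(77) = 1/(15*77) = 1/1155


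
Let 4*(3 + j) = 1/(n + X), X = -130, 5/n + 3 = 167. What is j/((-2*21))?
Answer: 31993/447615 ≈ 0.071474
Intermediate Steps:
n = 5/164 (n = 5/(-3 + 167) = 5/164 ≈ 0.030488)
j = -63986/21315 (j = -3 + 1/(4*(5/164 - 130)) = -3 + 1/(4*(-21315/164)) = -3 + (¼)*(-164/21315) = -3 - 41/21315 = -63986/21315 ≈ -3.0019)
j/((-2*21)) = -63986/(21315*((-2*21))) = -63986/21315/(-42) = -63986/21315*(-1/42) = 31993/447615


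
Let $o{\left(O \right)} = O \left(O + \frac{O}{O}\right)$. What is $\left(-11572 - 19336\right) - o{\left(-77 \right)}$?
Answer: $-36760$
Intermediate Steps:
$o{\left(O \right)} = O \left(1 + O\right)$ ($o{\left(O \right)} = O \left(O + 1\right) = O \left(1 + O\right)$)
$\left(-11572 - 19336\right) - o{\left(-77 \right)} = \left(-11572 - 19336\right) - - 77 \left(1 - 77\right) = \left(-11572 - 19336\right) - \left(-77\right) \left(-76\right) = -30908 - 5852 = -36760$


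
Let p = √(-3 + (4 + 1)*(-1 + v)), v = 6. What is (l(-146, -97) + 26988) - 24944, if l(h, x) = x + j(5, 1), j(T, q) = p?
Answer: 1947 + √22 ≈ 1951.7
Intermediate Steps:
p = √22 (p = √(-3 + (4 + 1)*(-1 + 6)) = √(-3 + 5*5) = √(-3 + 25) = √22 ≈ 4.6904)
j(T, q) = √22
l(h, x) = x + √22
(l(-146, -97) + 26988) - 24944 = ((-97 + √22) + 26988) - 24944 = (26891 + √22) - 24944 = 1947 + √22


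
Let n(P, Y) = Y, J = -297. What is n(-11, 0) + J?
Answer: -297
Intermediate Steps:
n(-11, 0) + J = 0 - 297 = -297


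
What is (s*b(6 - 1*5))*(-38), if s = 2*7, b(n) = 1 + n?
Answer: -1064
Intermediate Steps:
s = 14
(s*b(6 - 1*5))*(-38) = (14*(1 + (6 - 1*5)))*(-38) = (14*(1 + (6 - 5)))*(-38) = (14*(1 + 1))*(-38) = (14*2)*(-38) = 28*(-38) = -1064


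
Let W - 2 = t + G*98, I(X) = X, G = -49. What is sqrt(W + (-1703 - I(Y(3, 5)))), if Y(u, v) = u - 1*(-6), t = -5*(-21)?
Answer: I*sqrt(6407) ≈ 80.044*I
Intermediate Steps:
t = 105
Y(u, v) = 6 + u (Y(u, v) = u + 6 = 6 + u)
W = -4695 (W = 2 + (105 - 49*98) = 2 + (105 - 4802) = 2 - 4697 = -4695)
sqrt(W + (-1703 - I(Y(3, 5)))) = sqrt(-4695 + (-1703 - (6 + 3))) = sqrt(-4695 + (-1703 - 1*9)) = sqrt(-4695 + (-1703 - 9)) = sqrt(-4695 - 1712) = sqrt(-6407) = I*sqrt(6407)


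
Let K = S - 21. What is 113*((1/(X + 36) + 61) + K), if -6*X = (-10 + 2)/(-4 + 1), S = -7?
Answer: 1194297/320 ≈ 3732.2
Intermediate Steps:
X = -4/9 (X = -(-10 + 2)/(6*(-4 + 1)) = -(-4)/(3*(-3)) = -(-4)*(-1)/(3*3) = -⅙*8/3 = -4/9 ≈ -0.44444)
K = -28 (K = -7 - 21 = -28)
113*((1/(X + 36) + 61) + K) = 113*((1/(-4/9 + 36) + 61) - 28) = 113*((1/(320/9) + 61) - 28) = 113*((9/320 + 61) - 28) = 113*(19529/320 - 28) = 113*(10569/320) = 1194297/320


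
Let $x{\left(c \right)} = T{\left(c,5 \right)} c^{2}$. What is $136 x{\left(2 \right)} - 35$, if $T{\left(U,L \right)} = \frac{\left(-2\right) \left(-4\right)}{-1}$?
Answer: $-4387$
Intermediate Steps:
$T{\left(U,L \right)} = -8$ ($T{\left(U,L \right)} = 8 \left(-1\right) = -8$)
$x{\left(c \right)} = - 8 c^{2}$
$136 x{\left(2 \right)} - 35 = 136 \left(- 8 \cdot 2^{2}\right) - 35 = 136 \left(\left(-8\right) 4\right) - 35 = 136 \left(-32\right) - 35 = -4352 - 35 = -4387$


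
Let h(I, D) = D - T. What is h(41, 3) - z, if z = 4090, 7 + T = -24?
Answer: -4056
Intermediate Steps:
T = -31 (T = -7 - 24 = -31)
h(I, D) = 31 + D (h(I, D) = D - 1*(-31) = D + 31 = 31 + D)
h(41, 3) - z = (31 + 3) - 1*4090 = 34 - 4090 = -4056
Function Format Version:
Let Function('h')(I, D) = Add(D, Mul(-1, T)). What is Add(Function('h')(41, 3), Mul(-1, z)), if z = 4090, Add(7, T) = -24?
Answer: -4056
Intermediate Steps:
T = -31 (T = Add(-7, -24) = -31)
Function('h')(I, D) = Add(31, D) (Function('h')(I, D) = Add(D, Mul(-1, -31)) = Add(D, 31) = Add(31, D))
Add(Function('h')(41, 3), Mul(-1, z)) = Add(Add(31, 3), Mul(-1, 4090)) = Add(34, -4090) = -4056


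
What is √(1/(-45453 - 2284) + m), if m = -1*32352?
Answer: 5*I*√2948976900289/47737 ≈ 179.87*I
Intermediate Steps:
m = -32352
√(1/(-45453 - 2284) + m) = √(1/(-45453 - 2284) - 32352) = √(1/(-47737) - 32352) = √(-1/47737 - 32352) = √(-1544387425/47737) = 5*I*√2948976900289/47737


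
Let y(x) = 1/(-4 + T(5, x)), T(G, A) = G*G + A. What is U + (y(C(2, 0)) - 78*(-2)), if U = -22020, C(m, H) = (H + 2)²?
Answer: -546599/25 ≈ -21864.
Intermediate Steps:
C(m, H) = (2 + H)²
T(G, A) = A + G² (T(G, A) = G² + A = A + G²)
y(x) = 1/(21 + x) (y(x) = 1/(-4 + (x + 5²)) = 1/(-4 + (x + 25)) = 1/(-4 + (25 + x)) = 1/(21 + x))
U + (y(C(2, 0)) - 78*(-2)) = -22020 + (1/(21 + (2 + 0)²) - 78*(-2)) = -22020 + (1/(21 + 2²) + 156) = -22020 + (1/(21 + 4) + 156) = -22020 + (1/25 + 156) = -22020 + 3901/25 = -546599/25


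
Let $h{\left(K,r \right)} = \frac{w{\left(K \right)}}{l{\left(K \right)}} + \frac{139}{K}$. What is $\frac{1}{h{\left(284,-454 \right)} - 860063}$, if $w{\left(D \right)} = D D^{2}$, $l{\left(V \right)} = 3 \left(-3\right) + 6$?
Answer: $- \frac{852}{7238163595} \approx -1.1771 \cdot 10^{-7}$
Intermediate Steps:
$l{\left(V \right)} = -3$ ($l{\left(V \right)} = -9 + 6 = -3$)
$w{\left(D \right)} = D^{3}$
$h{\left(K,r \right)} = \frac{139}{K} - \frac{K^{3}}{3}$ ($h{\left(K,r \right)} = \frac{K^{3}}{-3} + \frac{139}{K} = K^{3} \left(- \frac{1}{3}\right) + \frac{139}{K} = - \frac{K^{3}}{3} + \frac{139}{K} = \frac{139}{K} - \frac{K^{3}}{3}$)
$\frac{1}{h{\left(284,-454 \right)} - 860063} = \frac{1}{\frac{417 - 284^{4}}{3 \cdot 284} - 860063} = \frac{1}{\frac{1}{3} \cdot \frac{1}{284} \left(417 - 6505390336\right) - 860063} = \frac{1}{\frac{1}{3} \cdot \frac{1}{284} \left(-6505389919\right) - 860063} = \frac{1}{- \frac{6505389919}{852} - 860063} = \frac{1}{- \frac{7238163595}{852}} = - \frac{852}{7238163595}$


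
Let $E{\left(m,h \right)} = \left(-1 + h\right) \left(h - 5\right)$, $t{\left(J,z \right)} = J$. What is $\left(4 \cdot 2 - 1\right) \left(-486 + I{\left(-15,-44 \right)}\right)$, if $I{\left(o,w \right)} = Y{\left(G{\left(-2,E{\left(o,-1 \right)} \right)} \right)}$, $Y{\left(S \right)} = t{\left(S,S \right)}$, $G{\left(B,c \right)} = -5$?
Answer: $-3437$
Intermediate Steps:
$E{\left(m,h \right)} = \left(-1 + h\right) \left(-5 + h\right)$
$Y{\left(S \right)} = S$
$I{\left(o,w \right)} = -5$
$\left(4 \cdot 2 - 1\right) \left(-486 + I{\left(-15,-44 \right)}\right) = \left(4 \cdot 2 - 1\right) \left(-486 - 5\right) = \left(8 - 1\right) \left(-491\right) = 7 \left(-491\right) = -3437$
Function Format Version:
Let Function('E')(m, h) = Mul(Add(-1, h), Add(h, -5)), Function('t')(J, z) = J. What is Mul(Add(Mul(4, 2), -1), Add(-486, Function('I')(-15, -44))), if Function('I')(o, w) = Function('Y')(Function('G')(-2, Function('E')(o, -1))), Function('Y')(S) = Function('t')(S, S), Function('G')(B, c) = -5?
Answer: -3437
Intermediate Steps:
Function('E')(m, h) = Mul(Add(-1, h), Add(-5, h))
Function('Y')(S) = S
Function('I')(o, w) = -5
Mul(Add(Mul(4, 2), -1), Add(-486, Function('I')(-15, -44))) = Mul(Add(Mul(4, 2), -1), Add(-486, -5)) = Mul(Add(8, -1), -491) = Mul(7, -491) = -3437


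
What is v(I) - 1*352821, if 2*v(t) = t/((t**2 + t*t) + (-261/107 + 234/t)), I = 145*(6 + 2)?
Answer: -58926657945840319/167015733139 ≈ -3.5282e+5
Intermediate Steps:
I = 1160 (I = 145*8 = 1160)
v(t) = t/(2*(-261/107 + 2*t**2 + 234/t)) (v(t) = (t/((t**2 + t*t) + (-261/107 + 234/t)))/2 = (t/((t**2 + t**2) + (-261*1/107 + 234/t)))/2 = (t/(2*t**2 + (-261/107 + 234/t)))/2 = (t/(-261/107 + 2*t**2 + 234/t))/2 = t/(2*(-261/107 + 2*t**2 + 234/t)))
v(I) - 1*352821 = (107/2)*1160**2/(25038 - 261*1160 + 214*1160**3) - 1*352821 = (107/2)*1345600/(25038 - 302760 + 214*1560896000) - 352821 = (107/2)*1345600/(25038 - 302760 + 334031744000) - 352821 = (107/2)*1345600/334031466278 - 352821 = (107/2)*1345600*(1/334031466278) - 352821 = 35994800/167015733139 - 352821 = -58926657945840319/167015733139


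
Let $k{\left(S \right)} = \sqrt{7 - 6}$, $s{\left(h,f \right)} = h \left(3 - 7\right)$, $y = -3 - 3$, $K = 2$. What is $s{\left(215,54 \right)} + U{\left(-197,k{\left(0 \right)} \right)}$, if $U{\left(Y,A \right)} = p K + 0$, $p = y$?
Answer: $-872$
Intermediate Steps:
$y = -6$ ($y = -3 - 3 = -6$)
$s{\left(h,f \right)} = - 4 h$ ($s{\left(h,f \right)} = h \left(-4\right) = - 4 h$)
$k{\left(S \right)} = 1$ ($k{\left(S \right)} = \sqrt{1} = 1$)
$p = -6$
$U{\left(Y,A \right)} = -12$ ($U{\left(Y,A \right)} = \left(-6\right) 2 + 0 = -12 + 0 = -12$)
$s{\left(215,54 \right)} + U{\left(-197,k{\left(0 \right)} \right)} = \left(-4\right) 215 - 12 = -860 - 12 = -872$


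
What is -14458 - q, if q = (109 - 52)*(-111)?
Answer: -8131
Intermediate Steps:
q = -6327 (q = 57*(-111) = -6327)
-14458 - q = -14458 - 1*(-6327) = -14458 + 6327 = -8131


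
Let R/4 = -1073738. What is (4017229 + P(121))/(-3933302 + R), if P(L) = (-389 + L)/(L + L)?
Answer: -486084575/995618734 ≈ -0.48822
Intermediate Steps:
P(L) = (-389 + L)/(2*L) (P(L) = (-389 + L)/((2*L)) = (-389 + L)*(1/(2*L)) = (-389 + L)/(2*L))
R = -4294952 (R = 4*(-1073738) = -4294952)
(4017229 + P(121))/(-3933302 + R) = (4017229 + (1/2)*(-389 + 121)/121)/(-3933302 - 4294952) = (4017229 + (1/2)*(1/121)*(-268))/(-8228254) = (4017229 - 134/121)*(-1/8228254) = (486084575/121)*(-1/8228254) = -486084575/995618734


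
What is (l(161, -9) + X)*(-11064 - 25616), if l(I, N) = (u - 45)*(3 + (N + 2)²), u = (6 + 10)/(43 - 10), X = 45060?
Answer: -51740514560/33 ≈ -1.5679e+9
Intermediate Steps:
u = 16/33 ≈ 0.48485
l(I, N) = -1469/11 - 1469*(2 + N)²/33 (l(I, N) = (16/33 - 45)*(3 + (N + 2)²) = -1469*(3 + (2 + N)²)/33 = -1469/11 - 1469*(2 + N)²/33)
(l(161, -9) + X)*(-11064 - 25616) = ((-1469/11 - 1469*(2 - 9)²/33) + 45060)*(-11064 - 25616) = ((-1469/11 - 1469/33*(-7)²) + 45060)*(-36680) = ((-1469/11 - 1469/33*49) + 45060)*(-36680) = ((-1469/11 - 71981/33) + 45060)*(-36680) = (-76388/33 + 45060)*(-36680) = (1410592/33)*(-36680) = -51740514560/33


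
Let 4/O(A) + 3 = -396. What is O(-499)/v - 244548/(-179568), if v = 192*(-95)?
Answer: 3089865227/2268841680 ≈ 1.3619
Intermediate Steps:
v = -18240
O(A) = -4/399 (O(A) = 4/(-3 - 396) = 4/(-399) = 4*(-1/399) = -4/399)
O(-499)/v - 244548/(-179568) = -4/399/(-18240) - 244548/(-179568) = -4/399*(-1/18240) - 244548*(-1/179568) = 1/1819440 + 6793/4988 = 3089865227/2268841680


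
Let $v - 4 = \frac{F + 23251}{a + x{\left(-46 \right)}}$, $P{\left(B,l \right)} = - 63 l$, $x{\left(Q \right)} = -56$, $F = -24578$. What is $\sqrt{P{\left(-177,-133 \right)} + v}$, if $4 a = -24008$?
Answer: $\frac{\sqrt{307658807378}}{6058} \approx 91.56$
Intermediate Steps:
$a = -6002$ ($a = \frac{1}{4} \left(-24008\right) = -6002$)
$v = \frac{25559}{6058}$ ($v = 4 + \frac{-24578 + 23251}{-6002 - 56} = 4 - \frac{1327}{-6058} = 4 - - \frac{1327}{6058} = 4 + \frac{1327}{6058} = \frac{25559}{6058} \approx 4.219$)
$\sqrt{P{\left(-177,-133 \right)} + v} = \sqrt{\left(-63\right) \left(-133\right) + \frac{25559}{6058}} = \sqrt{8379 + \frac{25559}{6058}} = \sqrt{\frac{50785541}{6058}} = \frac{\sqrt{307658807378}}{6058}$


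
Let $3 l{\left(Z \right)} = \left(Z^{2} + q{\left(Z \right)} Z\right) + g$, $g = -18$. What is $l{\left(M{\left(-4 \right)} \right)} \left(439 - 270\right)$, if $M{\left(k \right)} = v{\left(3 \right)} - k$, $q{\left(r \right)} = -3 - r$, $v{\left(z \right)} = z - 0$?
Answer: $-2197$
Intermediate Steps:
$v{\left(z \right)} = z$ ($v{\left(z \right)} = z + 0 = z$)
$M{\left(k \right)} = 3 - k$
$l{\left(Z \right)} = -6 + \frac{Z^{2}}{3} + \frac{Z \left(-3 - Z\right)}{3}$ ($l{\left(Z \right)} = \frac{\left(Z^{2} + \left(-3 - Z\right) Z\right) - 18}{3} = \frac{\left(Z^{2} + Z \left(-3 - Z\right)\right) - 18}{3} = \frac{-18 + Z^{2} + Z \left(-3 - Z\right)}{3} = -6 + \frac{Z^{2}}{3} + \frac{Z \left(-3 - Z\right)}{3}$)
$l{\left(M{\left(-4 \right)} \right)} \left(439 - 270\right) = \left(-6 - \left(3 - -4\right)\right) \left(439 - 270\right) = \left(-6 - \left(3 + 4\right)\right) 169 = \left(-6 - 7\right) 169 = \left(-13\right) 169 = -2197$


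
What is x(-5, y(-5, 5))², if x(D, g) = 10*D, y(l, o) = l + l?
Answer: 2500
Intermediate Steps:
y(l, o) = 2*l
x(-5, y(-5, 5))² = (10*(-5))² = (-50)² = 2500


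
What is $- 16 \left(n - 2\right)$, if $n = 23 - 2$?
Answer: $-304$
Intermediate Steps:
$n = 21$ ($n = 23 - 2 = 21$)
$- 16 \left(n - 2\right) = - 16 \left(21 - 2\right) = \left(-16\right) 19 = -304$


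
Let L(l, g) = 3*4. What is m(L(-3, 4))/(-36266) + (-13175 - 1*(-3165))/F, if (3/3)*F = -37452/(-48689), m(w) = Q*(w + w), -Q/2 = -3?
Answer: -4418803921457/339558558 ≈ -13013.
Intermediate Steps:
Q = 6 (Q = -2*(-3) = 6)
L(l, g) = 12
m(w) = 12*w (m(w) = 6*(w + w) = 6*(2*w) = 12*w)
F = 37452/48689 (F = -37452/(-48689) = -37452*(-1/48689) = 37452/48689 ≈ 0.76921)
m(L(-3, 4))/(-36266) + (-13175 - 1*(-3165))/F = (12*12)/(-36266) + (-13175 - 1*(-3165))/(37452/48689) = 144*(-1/36266) + (-13175 + 3165)*(48689/37452) = -72/18133 - 10010*48689/37452 = -72/18133 - 243688445/18726 = -4418803921457/339558558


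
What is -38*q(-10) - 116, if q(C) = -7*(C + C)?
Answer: -5436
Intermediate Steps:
q(C) = -14*C
-38*q(-10) - 116 = -(-532)*(-10) - 116 = -38*140 - 116 = -5320 - 116 = -5436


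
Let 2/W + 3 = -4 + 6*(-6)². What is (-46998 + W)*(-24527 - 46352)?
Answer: 696214647820/209 ≈ 3.3312e+9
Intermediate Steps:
W = 2/209 (W = 2/(-3 + (-4 + 6*(-6)²)) = 2/(-3 + (-4 + 6*36)) = 2/(-3 + (-4 + 216)) = 2/(-3 + 212) = 2/209 ≈ 0.0095694)
(-46998 + W)*(-24527 - 46352) = (-46998 + 2/209)*(-24527 - 46352) = -9822580/209*(-70879) = 696214647820/209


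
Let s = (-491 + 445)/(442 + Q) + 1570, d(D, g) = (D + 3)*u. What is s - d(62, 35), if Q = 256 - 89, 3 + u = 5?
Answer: 876914/609 ≈ 1439.9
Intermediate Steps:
u = 2 (u = -3 + 5 = 2)
Q = 167
d(D, g) = 6 + 2*D (d(D, g) = (D + 3)*2 = (3 + D)*2 = 6 + 2*D)
s = 956084/609 (s = (-491 + 445)/(442 + 167) + 1570 = -46/609 + 1570 = 956084/609 ≈ 1569.9)
s - d(62, 35) = 956084/609 - (6 + 2*62) = 956084/609 - (6 + 124) = 956084/609 - 1*130 = 956084/609 - 130 = 876914/609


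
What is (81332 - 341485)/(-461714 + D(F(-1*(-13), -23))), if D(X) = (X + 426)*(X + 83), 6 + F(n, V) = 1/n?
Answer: 43965857/72557744 ≈ 0.60594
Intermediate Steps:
F(n, V) = -6 + 1/n
D(X) = (83 + X)*(426 + X) (D(X) = (426 + X)*(83 + X) = (83 + X)*(426 + X))
(81332 - 341485)/(-461714 + D(F(-1*(-13), -23))) = (81332 - 341485)/(-461714 + (35358 + (-6 + 1/(-1*(-13)))² + 509*(-6 + 1/(-1*(-13))))) = -260153/(-461714 + (35358 + (-6 + 1/13)² + 509*(-6 + 1/13))) = -260153/(-461714 + (35358 + (-77/13)² + 509*(-77/13))) = -260153/(-461714 + (35358 + 5929/169 - 39193/13)) = -260153/(-461714 + 5471922/169) = -260153/(-72557744/169) = -260153*(-169/72557744) = 43965857/72557744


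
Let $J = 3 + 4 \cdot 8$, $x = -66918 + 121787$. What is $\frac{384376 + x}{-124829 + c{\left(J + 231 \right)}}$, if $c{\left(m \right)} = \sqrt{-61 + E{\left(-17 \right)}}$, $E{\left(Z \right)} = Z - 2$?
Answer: $- \frac{6092279345}{1731364369} - \frac{195220 i \sqrt{5}}{1731364369} \approx -3.5188 - 0.00025213 i$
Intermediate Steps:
$x = 54869$
$E{\left(Z \right)} = -2 + Z$
$J = 35$ ($J = 3 + 32 = 35$)
$c{\left(m \right)} = 4 i \sqrt{5}$ ($c{\left(m \right)} = \sqrt{-61 - 19} = \sqrt{-80} = 4 i \sqrt{5}$)
$\frac{384376 + x}{-124829 + c{\left(J + 231 \right)}} = \frac{384376 + 54869}{-124829 + 4 i \sqrt{5}} = \frac{439245}{-124829 + 4 i \sqrt{5}}$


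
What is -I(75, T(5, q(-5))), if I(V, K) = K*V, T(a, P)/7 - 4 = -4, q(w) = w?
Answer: 0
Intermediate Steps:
T(a, P) = 0 (T(a, P) = 28 + 7*(-4) = 28 - 28 = 0)
-I(75, T(5, q(-5))) = -0*75 = -1*0 = 0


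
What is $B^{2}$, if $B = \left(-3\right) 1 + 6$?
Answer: $9$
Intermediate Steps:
$B = 3$ ($B = -3 + 6 = 3$)
$B^{2} = 3^{2} = 9$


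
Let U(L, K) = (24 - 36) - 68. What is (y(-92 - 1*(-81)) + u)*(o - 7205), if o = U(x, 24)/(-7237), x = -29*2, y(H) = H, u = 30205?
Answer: -1574390795970/7237 ≈ -2.1755e+8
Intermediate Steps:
x = -58
U(L, K) = -80 (U(L, K) = -12 - 68 = -80)
o = 80/7237 (o = -80/(-7237) = -80*(-1/7237) = 80/7237 ≈ 0.011054)
(y(-92 - 1*(-81)) + u)*(o - 7205) = ((-92 - 1*(-81)) + 30205)*(80/7237 - 7205) = ((-92 + 81) + 30205)*(-52142505/7237) = (-11 + 30205)*(-52142505/7237) = 30194*(-52142505/7237) = -1574390795970/7237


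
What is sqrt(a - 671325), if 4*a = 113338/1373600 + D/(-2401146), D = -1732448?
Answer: I*sqrt(507140037431247875972991487)/27485117880 ≈ 819.34*I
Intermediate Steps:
a = 662957914537/3298214145600 (a = (113338/1373600 - 1732448/(-2401146))/4 = (113338*(1/1373600) - 1732448*(-1/2401146))/4 = (56669/686800 + 866224/1200573)/4 = (1/4)*(662957914537/824553536400) = 662957914537/3298214145600 ≈ 0.20100)
sqrt(a - 671325) = sqrt(662957914537/3298214145600 - 671325) = sqrt(-2214172948337005463/3298214145600) = I*sqrt(507140037431247875972991487)/27485117880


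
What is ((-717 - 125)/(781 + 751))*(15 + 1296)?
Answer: -551931/766 ≈ -720.54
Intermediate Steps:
((-717 - 125)/(781 + 751))*(15 + 1296) = -842/1532*1311 = -842*1/1532*1311 = -421/766*1311 = -551931/766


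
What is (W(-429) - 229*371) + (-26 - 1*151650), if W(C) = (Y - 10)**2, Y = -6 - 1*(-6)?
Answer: -236535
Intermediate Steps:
Y = 0 (Y = -6 + 6 = 0)
W(C) = 100 (W(C) = (0 - 10)**2 = (-10)**2 = 100)
(W(-429) - 229*371) + (-26 - 1*151650) = (100 - 229*371) + (-26 - 1*151650) = (100 - 84959) + (-26 - 151650) = -84859 - 151676 = -236535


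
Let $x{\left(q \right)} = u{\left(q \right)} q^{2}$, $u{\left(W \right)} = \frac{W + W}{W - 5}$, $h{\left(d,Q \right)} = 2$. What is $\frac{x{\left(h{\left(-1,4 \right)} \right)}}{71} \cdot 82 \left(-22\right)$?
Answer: $\frac{28864}{213} \approx 135.51$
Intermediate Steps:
$u{\left(W \right)} = \frac{2 W}{-5 + W}$ ($u{\left(W \right)} = \frac{2 W}{W - 5} = \frac{2 W}{-5 + W}$)
$x{\left(q \right)} = \frac{2 q^{3}}{-5 + q}$ ($x{\left(q \right)} = \frac{2 q}{-5 + q} q^{2} = \frac{2 q^{3}}{-5 + q}$)
$\frac{x{\left(h{\left(-1,4 \right)} \right)}}{71} \cdot 82 \left(-22\right) = \frac{2 \cdot 2^{3} \frac{1}{-5 + 2}}{71} \cdot 82 \left(-22\right) = 2 \cdot 8 \frac{1}{-3} \cdot \frac{1}{71} \cdot 82 \left(-22\right) = 2 \cdot 8 \left(- \frac{1}{3}\right) \frac{1}{71} \cdot 82 \left(-22\right) = \left(- \frac{16}{3}\right) \frac{1}{71} \cdot 82 \left(-22\right) = \left(- \frac{16}{213}\right) 82 \left(-22\right) = \left(- \frac{1312}{213}\right) \left(-22\right) = \frac{28864}{213}$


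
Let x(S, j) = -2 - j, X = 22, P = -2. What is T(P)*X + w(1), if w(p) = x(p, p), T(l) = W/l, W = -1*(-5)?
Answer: -58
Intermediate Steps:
W = 5
T(l) = 5/l
w(p) = -2 - p
T(P)*X + w(1) = (5/(-2))*22 + (-2 - 1*1) = (5*(-½))*22 + (-2 - 1) = -5/2*22 - 3 = -55 - 3 = -58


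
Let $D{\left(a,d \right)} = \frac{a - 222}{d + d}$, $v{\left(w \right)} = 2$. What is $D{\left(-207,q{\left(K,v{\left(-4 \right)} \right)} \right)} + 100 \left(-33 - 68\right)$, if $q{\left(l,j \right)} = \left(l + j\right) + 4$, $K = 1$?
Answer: $- \frac{141829}{14} \approx -10131.0$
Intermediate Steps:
$q{\left(l,j \right)} = 4 + j + l$ ($q{\left(l,j \right)} = \left(j + l\right) + 4 = 4 + j + l$)
$D{\left(a,d \right)} = \frac{-222 + a}{2 d}$
$D{\left(-207,q{\left(K,v{\left(-4 \right)} \right)} \right)} + 100 \left(-33 - 68\right) = \frac{-222 - 207}{2 \left(4 + 2 + 1\right)} + 100 \left(-33 - 68\right) = \frac{1}{2} \cdot \frac{1}{7} \left(-429\right) + 100 \left(-101\right) = \frac{1}{2} \cdot \frac{1}{7} \left(-429\right) - 10100 = - \frac{429}{14} - 10100 = - \frac{141829}{14}$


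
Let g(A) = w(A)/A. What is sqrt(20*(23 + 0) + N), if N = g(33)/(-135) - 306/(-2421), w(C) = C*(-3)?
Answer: sqrt(7491783155)/4035 ≈ 21.451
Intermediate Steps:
w(C) = -3*C
g(A) = -3 (g(A) = (-3*A)/A = -3)
N = 1799/12105 (N = -3/(-135) - 306/(-2421) = -3*(-1/135) - 306*(-1/2421) = 1/45 + 34/269 = 1799/12105 ≈ 0.14862)
sqrt(20*(23 + 0) + N) = sqrt(20*(23 + 0) + 1799/12105) = sqrt(20*23 + 1799/12105) = sqrt(460 + 1799/12105) = sqrt(5570099/12105) = sqrt(7491783155)/4035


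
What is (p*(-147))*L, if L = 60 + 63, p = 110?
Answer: -1988910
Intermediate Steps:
L = 123
(p*(-147))*L = (110*(-147))*123 = -16170*123 = -1988910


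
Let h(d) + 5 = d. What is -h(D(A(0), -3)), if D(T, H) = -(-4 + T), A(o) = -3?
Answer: -2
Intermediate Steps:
D(T, H) = 4 - T
h(d) = -5 + d
-h(D(A(0), -3)) = -(-5 + (4 - 1*(-3))) = -(-5 + (4 + 3)) = -(-5 + 7) = -1*2 = -2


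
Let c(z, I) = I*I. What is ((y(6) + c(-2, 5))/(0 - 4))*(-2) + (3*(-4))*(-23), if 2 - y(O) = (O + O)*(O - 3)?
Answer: 543/2 ≈ 271.50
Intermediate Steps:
c(z, I) = I²
y(O) = 2 - 2*O*(-3 + O) (y(O) = 2 - (O + O)*(O - 3) = 2 - 2*O*(-3 + O))
((y(6) + c(-2, 5))/(0 - 4))*(-2) + (3*(-4))*(-23) = (((2 - 2*6² + 6*6) + 5²)/(0 - 4))*(-2) + (3*(-4))*(-23) = (((2 - 2*36 + 36) + 25)/(-4))*(-2) - 12*(-23) = (((2 - 72 + 36) + 25)*(-¼))*(-2) + 276 = ((-34 + 25)*(-¼))*(-2) + 276 = -9*(-¼)*(-2) + 276 = (9/4)*(-2) + 276 = -9/2 + 276 = 543/2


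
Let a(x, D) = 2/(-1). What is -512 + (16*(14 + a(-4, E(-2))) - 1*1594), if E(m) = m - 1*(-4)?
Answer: -1914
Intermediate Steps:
E(m) = 4 + m (E(m) = m + 4 = 4 + m)
a(x, D) = -2 (a(x, D) = 2*(-1) = -2)
-512 + (16*(14 + a(-4, E(-2))) - 1*1594) = -512 + (16*(14 - 2) - 1*1594) = -512 + (16*12 - 1594) = -512 + (192 - 1594) = -512 - 1402 = -1914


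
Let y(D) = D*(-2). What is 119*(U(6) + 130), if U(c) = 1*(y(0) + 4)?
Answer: 15946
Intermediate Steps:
y(D) = -2*D
U(c) = 4 (U(c) = 1*(-2*0 + 4) = 1*(0 + 4) = 1*4 = 4)
119*(U(6) + 130) = 119*(4 + 130) = 119*134 = 15946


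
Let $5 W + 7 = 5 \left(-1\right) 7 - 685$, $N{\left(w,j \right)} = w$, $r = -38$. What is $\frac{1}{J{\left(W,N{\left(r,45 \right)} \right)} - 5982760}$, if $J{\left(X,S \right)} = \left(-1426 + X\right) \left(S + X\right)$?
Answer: $- \frac{25}{142364131} \approx -1.7561 \cdot 10^{-7}$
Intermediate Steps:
$W = - \frac{727}{5}$ ($W = - \frac{7}{5} + \frac{5 \left(-1\right) 7 - 685}{5} = - \frac{7}{5} + \frac{\left(-5\right) 7 - 685}{5} = - \frac{7}{5} + \frac{-35 - 685}{5} = - \frac{7}{5} + \frac{1}{5} \left(-720\right) = - \frac{7}{5} - 144 = - \frac{727}{5} \approx -145.4$)
$\frac{1}{J{\left(W,N{\left(r,45 \right)} \right)} - 5982760} = \frac{1}{\left(\left(- \frac{727}{5}\right)^{2} - -54188 - - \frac{1036702}{5} - - \frac{27626}{5}\right) - 5982760} = \frac{1}{\left(\frac{528529}{25} + 54188 + \frac{1036702}{5} + \frac{27626}{5}\right) - 5982760} = \frac{1}{\frac{7204869}{25} - 5982760} = \frac{1}{- \frac{142364131}{25}} = - \frac{25}{142364131}$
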